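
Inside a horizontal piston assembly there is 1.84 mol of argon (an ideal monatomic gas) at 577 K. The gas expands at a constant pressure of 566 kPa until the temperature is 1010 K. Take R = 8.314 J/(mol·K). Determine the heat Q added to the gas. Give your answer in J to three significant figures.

Isobaric: W = nRΔT = (1.84)(8.314)(433) = 6624 J.
ΔU = nCᵥΔT with Cᵥ = 3R/2: ΔU = (1.84)(12.47)(433) = 9936 J.
Q = ΔU + W = 9936 + 6624 = 16560 J.

Q ≈ 16600 J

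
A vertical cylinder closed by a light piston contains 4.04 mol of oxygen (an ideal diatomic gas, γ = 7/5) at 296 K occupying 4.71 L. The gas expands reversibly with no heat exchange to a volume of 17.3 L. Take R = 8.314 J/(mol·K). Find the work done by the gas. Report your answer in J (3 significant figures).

W ≈ 10100 J

Adiabatic: TV^(γ−1) = const with γ = 7/5.
T₂ = T₁ (V₁/V₂)^(γ−1) = 296 × (4.71/17.3)^0.4 = 296 × 0.5943 = 175.9 K.
W_by = nCᵥ(T₁ − T₂) = (4.04)(20.79)(296 − 175.9) = 10084 J.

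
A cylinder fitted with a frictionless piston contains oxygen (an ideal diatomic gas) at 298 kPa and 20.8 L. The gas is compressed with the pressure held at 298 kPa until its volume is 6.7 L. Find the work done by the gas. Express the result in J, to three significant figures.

Isobaric: W = P ΔV.
W = (298 kPa)(6.7 − 20.8 L) = (298)(-14.1) = -4202 J.

W ≈ -4200 J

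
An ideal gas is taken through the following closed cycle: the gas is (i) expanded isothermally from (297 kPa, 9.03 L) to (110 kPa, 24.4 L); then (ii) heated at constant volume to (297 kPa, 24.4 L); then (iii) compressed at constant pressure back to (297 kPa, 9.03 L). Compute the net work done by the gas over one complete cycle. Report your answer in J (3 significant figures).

Leg (i): W = PᵢVᵢ ln(V_f/Vᵢ) = (2682) ln(24.4/9.03) = 2666 J.
Leg (ii): W = 0.
Leg (iii): W = PΔV = (297)(9.03 − 24.4) = -4565 J.
W_net = 2666 − 4565 = -1899 J.

W_net ≈ -1900 J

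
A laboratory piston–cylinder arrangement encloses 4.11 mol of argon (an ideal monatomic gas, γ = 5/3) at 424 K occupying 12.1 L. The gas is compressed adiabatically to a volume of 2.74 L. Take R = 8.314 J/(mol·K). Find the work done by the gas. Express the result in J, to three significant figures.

Adiabatic: TV^(γ−1) = const with γ = 5/3.
T₂ = T₁ (V₁/V₂)^(γ−1) = 424 × (12.1/2.74)^0.667 = 424 × 2.692 = 1141 K.
W_by = nCᵥ(T₁ − T₂) = (4.11)(12.47)(424 − 1141) = -36764 J.

W ≈ -36800 J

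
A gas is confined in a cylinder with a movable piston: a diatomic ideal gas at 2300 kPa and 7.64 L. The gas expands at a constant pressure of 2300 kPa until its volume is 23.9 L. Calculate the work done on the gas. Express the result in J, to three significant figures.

W ≈ -37400 J

Isobaric: W = P ΔV.
W = (2300 kPa)(23.9 − 7.64 L) = (2300)(16.26) = 37398 J.
Work on gas = −W_by = -37398 J.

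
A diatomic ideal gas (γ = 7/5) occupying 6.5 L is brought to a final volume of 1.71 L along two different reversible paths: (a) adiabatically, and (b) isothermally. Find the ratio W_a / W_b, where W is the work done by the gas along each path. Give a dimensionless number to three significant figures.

W_a / W_b ≈ 1.32

Path (a) adiabatic: W = P₁V₁(1 − (V₁/V₂)^(γ−1))/(γ−1) → W_a/(P₁V₁) = -1.765.
Path (b) isothermal: W = P₁V₁ ln(V₂/V₁) → W_b/(P₁V₁) = -1.335.
W_a / W_b = -1.765 / -1.335 = 1.322.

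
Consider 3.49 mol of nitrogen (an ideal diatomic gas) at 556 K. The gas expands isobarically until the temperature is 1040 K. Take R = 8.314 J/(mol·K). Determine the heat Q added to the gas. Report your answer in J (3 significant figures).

Q ≈ 49200 J

Isobaric: W = nRΔT = (3.49)(8.314)(484) = 14044 J.
ΔU = nCᵥΔT with Cᵥ = 5R/2: ΔU = (3.49)(20.79)(484) = 35109 J.
Q = ΔU + W = 35109 + 14044 = 49153 J.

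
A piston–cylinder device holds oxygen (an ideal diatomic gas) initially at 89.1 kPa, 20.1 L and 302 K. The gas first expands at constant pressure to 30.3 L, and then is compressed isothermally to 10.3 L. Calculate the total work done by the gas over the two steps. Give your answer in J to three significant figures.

W_total ≈ -2000 J

Step 1 (isobaric): W = PΔV = (89.1 kPa)(30.3 − 20.1 L) = 908.8 J.
After step 1: P = 89.1 kPa, V = 30.3 L, T = 455.3 K.
Step 2 (isothermal): W = P₁V₁ ln(V₂/V₁) = (2700) ln(10.3/30.3) = -2913 J.
W_total = 908.8 − 2913 = -2004 J.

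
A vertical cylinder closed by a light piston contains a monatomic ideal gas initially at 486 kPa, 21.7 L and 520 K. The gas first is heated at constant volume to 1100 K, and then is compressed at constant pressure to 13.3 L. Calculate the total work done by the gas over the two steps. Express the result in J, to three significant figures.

Step 1 (isochoric): W = 0 (constant volume).
After step 1: P = 1028 kPa (V unchanged).
Step 2 (isobaric): W = PΔV = (1028 kPa)(13.3 − 21.7 L) = -8636 J.
W_total = 0 − 8636 = -8636 J.

W_total ≈ -8640 J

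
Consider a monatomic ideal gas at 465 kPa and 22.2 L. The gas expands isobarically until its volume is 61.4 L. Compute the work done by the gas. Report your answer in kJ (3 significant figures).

Isobaric: W = P ΔV.
W = (465 kPa)(61.4 − 22.2 L) = (465)(39.2) = 18228 J.

W ≈ 18.2 kJ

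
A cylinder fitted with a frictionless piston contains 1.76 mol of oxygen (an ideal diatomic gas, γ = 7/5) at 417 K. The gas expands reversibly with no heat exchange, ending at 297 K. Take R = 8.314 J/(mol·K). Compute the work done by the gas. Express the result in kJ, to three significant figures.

Adiabatic ⇒ Q = 0, so W_by = −ΔU = nCᵥ(T₁ − T₂).
Cᵥ = 5R/2 = 20.79 J/(mol·K).
W = (1.76)(20.79)(417 − 297) = 4390 J.

W ≈ 4.39 kJ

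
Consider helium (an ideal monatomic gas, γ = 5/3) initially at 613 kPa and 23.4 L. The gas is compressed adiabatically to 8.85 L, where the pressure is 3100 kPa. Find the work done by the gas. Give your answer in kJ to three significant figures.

W ≈ -19.6 kJ

Adiabatic: W = (P₁V₁ − P₂V₂)/(γ − 1) with γ = 5/3.
P₁V₁ = 14344 J, P₂V₂ = 27435 J.
W = (14344 − 27435) / 0.6667 = -19636 J.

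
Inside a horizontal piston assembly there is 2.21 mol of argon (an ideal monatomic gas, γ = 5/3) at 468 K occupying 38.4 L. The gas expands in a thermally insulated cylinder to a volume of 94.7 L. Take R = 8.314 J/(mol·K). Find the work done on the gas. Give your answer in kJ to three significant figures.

W ≈ -5.83 kJ

Adiabatic: TV^(γ−1) = const with γ = 5/3.
T₂ = T₁ (V₁/V₂)^(γ−1) = 468 × (38.4/94.7)^0.667 = 468 × 0.5478 = 256.4 K.
W_by = nCᵥ(T₁ − T₂) = (2.21)(12.47)(468 − 256.4) = 5832 J.
Work on gas = −W_by = -5832 J.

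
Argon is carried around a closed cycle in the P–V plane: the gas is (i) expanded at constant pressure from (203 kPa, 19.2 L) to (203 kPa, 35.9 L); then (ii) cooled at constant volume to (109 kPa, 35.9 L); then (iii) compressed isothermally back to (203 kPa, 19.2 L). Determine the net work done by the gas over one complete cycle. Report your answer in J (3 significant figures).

W_net ≈ 941 J

Leg (i): W = PΔV = (203)(35.9 − 19.2) = 3390 J.
Leg (ii): W = 0.
Leg (iii): W = PᵢVᵢ ln(V_f/Vᵢ) = (3913) ln(19.2/35.9) = -2449 J.
W_net = 3390 − 2449 = 941.2 J.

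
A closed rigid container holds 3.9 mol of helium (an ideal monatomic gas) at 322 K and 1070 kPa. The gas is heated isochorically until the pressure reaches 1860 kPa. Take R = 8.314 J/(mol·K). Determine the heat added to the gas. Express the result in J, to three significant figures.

Constant volume ⇒ W = 0, so Q = ΔU = nCᵥΔT with Cᵥ = 3R/2 = 12.47 J/(mol·K).
At constant V, T₂/T₁ = P₂/P₁ ⇒ ΔT = T₁(P₂/P₁ − 1) = 322·(1860/1070 − 1) = 237.7 K.
ΔU = (3.9)(12.47)(237.7) = 11563 J.

Q ≈ 11600 J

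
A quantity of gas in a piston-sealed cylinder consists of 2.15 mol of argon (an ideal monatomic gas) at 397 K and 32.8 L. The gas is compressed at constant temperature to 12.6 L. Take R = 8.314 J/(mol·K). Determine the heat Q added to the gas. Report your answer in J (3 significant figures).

Q ≈ -6790 J

Isothermal ⇒ ΔU = 0, so Q = W = nRT ln(V₂/V₁).
Q = (2.15)(8.314)(397) ln(12.6/32.8) = 7096 × -0.9567 = -6789 J.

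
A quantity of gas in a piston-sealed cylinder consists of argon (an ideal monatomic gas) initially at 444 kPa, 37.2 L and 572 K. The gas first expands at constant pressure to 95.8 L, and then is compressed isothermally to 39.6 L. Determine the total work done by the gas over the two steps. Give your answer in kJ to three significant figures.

Step 1 (isobaric): W = PΔV = (444 kPa)(95.8 − 37.2 L) = 26018 J.
After step 1: P = 444 kPa, V = 95.8 L, T = 1473 K.
Step 2 (isothermal): W = P₁V₁ ln(V₂/V₁) = (42535) ln(39.6/95.8) = -37577 J.
W_total = 26018 − 37577 = -11559 J.

W_total ≈ -11.6 kJ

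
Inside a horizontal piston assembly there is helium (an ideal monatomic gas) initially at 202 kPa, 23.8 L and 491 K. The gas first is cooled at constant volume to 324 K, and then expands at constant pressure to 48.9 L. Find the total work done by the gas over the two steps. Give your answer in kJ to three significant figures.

Step 1 (isochoric): W = 0 (constant volume).
After step 1: P = 133.3 kPa (V unchanged).
Step 2 (isobaric): W = PΔV = (133.3 kPa)(48.9 − 23.8 L) = 3346 J.
W_total = 0 + 3346 = 3346 J.

W_total ≈ 3.35 kJ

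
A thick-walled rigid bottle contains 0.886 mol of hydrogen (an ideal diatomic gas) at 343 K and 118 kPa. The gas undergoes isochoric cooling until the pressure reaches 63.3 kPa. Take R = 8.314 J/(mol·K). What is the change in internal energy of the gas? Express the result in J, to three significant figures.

ΔU ≈ -2930 J

Constant volume ⇒ W = 0, so Q = ΔU = nCᵥΔT with Cᵥ = 5R/2 = 20.79 J/(mol·K).
At constant V, T₂/T₁ = P₂/P₁ ⇒ ΔT = T₁(P₂/P₁ − 1) = 343·(63.3/118 − 1) = -159 K.
ΔU = (0.886)(20.79)(-159) = -2928 J.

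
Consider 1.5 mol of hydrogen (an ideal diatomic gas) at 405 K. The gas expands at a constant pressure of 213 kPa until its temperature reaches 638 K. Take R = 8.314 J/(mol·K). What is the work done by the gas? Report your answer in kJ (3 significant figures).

Isobaric: W = P ΔV = nR ΔT.
W = (1.5)(8.314)(638 − 405) = 2906 J.

W ≈ 2.91 kJ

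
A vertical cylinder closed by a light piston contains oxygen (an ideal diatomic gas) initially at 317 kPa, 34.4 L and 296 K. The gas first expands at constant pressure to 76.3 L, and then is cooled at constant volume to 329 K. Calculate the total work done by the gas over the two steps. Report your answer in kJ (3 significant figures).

Step 1 (isobaric): W = PΔV = (317 kPa)(76.3 − 34.4 L) = 13282 J.
Step 2 (isochoric): W = 0 (constant volume).
W_total = 13282 + 0 = 13282 J.

W_total ≈ 13.3 kJ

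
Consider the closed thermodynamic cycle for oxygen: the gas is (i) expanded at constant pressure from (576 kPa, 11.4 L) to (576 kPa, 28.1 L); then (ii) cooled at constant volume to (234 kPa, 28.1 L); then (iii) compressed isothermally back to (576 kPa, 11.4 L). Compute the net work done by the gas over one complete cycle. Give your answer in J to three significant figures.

W_net ≈ 3690 J

Leg (i): W = PΔV = (576)(28.1 − 11.4) = 9619 J.
Leg (ii): W = 0.
Leg (iii): W = PᵢVᵢ ln(V_f/Vᵢ) = (6575) ln(11.4/28.1) = -5932 J.
W_net = 9619 − 5932 = 3687 J.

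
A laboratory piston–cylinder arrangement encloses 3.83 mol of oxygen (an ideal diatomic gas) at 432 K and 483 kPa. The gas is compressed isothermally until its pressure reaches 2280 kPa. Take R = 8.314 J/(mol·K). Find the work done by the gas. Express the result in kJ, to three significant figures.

W ≈ -21.3 kJ

Isothermal process: W = nRT ln(V₂/V₁) = nRT ln(P₁/P₂).
W = (3.83)(8.314)(432) × ln(483/2280)
  = 13756 × ln(0.2118) = 13756 × -1.552
W_by_gas = -21348 J.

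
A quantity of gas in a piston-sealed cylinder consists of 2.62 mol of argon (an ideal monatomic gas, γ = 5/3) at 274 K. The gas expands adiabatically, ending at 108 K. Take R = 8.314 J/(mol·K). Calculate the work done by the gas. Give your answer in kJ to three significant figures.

Adiabatic ⇒ Q = 0, so W_by = −ΔU = nCᵥ(T₁ − T₂).
Cᵥ = 3R/2 = 12.47 J/(mol·K).
W = (2.62)(12.47)(274 − 108) = 5424 J.

W ≈ 5.42 kJ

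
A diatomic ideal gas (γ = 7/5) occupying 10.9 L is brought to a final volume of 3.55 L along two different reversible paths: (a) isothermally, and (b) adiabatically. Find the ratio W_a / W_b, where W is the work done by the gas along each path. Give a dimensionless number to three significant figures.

Path (a) isothermal: W = P₁V₁ ln(V₂/V₁) → W_a/(P₁V₁) = -1.122.
Path (b) adiabatic: W = P₁V₁(1 − (V₁/V₂)^(γ−1))/(γ−1) → W_b/(P₁V₁) = -1.416.
W_a / W_b = -1.122 / -1.416 = 0.7924.

W_a / W_b ≈ 0.792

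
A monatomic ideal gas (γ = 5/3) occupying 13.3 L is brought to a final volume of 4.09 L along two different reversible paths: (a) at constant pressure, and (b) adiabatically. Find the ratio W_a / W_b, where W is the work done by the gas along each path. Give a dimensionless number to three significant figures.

Path (a) isobaric: W = P₁(V₂ − V₁) → W_a/(P₁V₁) = -0.6925.
Path (b) adiabatic: W = P₁V₁(1 − (V₁/V₂)^(γ−1))/(γ−1) → W_b/(P₁V₁) = -1.792.
W_a / W_b = -0.6925 / -1.792 = 0.3863.

W_a / W_b ≈ 0.386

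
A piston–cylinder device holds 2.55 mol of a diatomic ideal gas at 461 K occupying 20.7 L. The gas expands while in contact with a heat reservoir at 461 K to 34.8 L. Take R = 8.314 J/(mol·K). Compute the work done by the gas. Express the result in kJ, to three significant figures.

W ≈ 5.08 kJ

Isothermal: W = nRT ln(V₂/V₁).
W = (2.55)(8.314)(461) × ln(34.8/20.7)
  = 9774 × 0.5195
W_by_gas = 5077 J.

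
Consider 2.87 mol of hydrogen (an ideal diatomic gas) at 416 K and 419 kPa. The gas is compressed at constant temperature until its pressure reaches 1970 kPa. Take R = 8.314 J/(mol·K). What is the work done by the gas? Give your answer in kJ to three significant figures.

W ≈ -15.4 kJ

Isothermal process: W = nRT ln(V₂/V₁) = nRT ln(P₁/P₂).
W = (2.87)(8.314)(416) × ln(419/1970)
  = 9926 × ln(0.2127) = 9926 × -1.548
W_by_gas = -15365 J.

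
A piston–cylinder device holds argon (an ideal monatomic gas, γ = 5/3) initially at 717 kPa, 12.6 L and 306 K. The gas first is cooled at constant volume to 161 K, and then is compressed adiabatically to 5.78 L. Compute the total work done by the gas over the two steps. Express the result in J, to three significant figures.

Step 1 (isochoric): W = 0 (constant volume).
After step 1: P = 377.2 kPa (V unchanged).
Step 2 (adiabatic): W = (P₁V₁ − P₂V₂)/(γ−1) = (4753 − 7991)/0.667 = -4857 J.
W_total = 0 − 4857 = -4857 J.

W_total ≈ -4860 J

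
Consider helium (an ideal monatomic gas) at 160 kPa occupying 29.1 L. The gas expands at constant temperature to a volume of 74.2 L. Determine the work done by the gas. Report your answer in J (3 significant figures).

Isothermal: W = nRT ln(V₂/V₁) = P₁V₁ ln(V₂/V₁).
P₁V₁ = (160 kPa)(29.1 L) = 4656 J.
W = 4656 × ln(74.2/29.1) = 4656 × 0.936
W_by_gas = 4358 J.

W ≈ 4360 J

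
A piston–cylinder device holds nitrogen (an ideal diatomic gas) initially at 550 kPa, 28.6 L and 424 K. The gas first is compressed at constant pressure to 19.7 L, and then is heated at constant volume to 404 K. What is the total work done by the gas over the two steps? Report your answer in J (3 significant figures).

W_total ≈ -4900 J

Step 1 (isobaric): W = PΔV = (550 kPa)(19.7 − 28.6 L) = -4895 J.
Step 2 (isochoric): W = 0 (constant volume).
W_total = -4895 + 0 = -4895 J.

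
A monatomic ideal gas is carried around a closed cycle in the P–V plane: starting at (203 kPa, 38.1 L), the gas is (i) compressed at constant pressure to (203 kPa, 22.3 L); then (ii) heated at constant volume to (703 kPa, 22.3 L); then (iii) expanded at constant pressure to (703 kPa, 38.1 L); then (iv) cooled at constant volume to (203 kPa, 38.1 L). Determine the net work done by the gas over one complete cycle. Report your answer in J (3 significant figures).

W_net ≈ 7900 J

Constant-volume legs do no work.
W(i) = (203)(22.3 − 38.1) = -3207 J; W(iii) = (703)(38.1 − 22.3) = 11107 J.
W_net = -3207 + 11107 = 7900 J (the clockwise enclosed area).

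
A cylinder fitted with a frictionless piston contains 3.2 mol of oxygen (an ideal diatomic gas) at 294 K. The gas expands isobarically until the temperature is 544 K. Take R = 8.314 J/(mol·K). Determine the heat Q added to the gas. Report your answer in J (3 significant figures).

Isobaric: W = nRΔT = (3.2)(8.314)(250) = 6651 J.
ΔU = nCᵥΔT with Cᵥ = 5R/2: ΔU = (3.2)(20.79)(250) = 16628 J.
Q = ΔU + W = 16628 + 6651 = 23279 J.

Q ≈ 23300 J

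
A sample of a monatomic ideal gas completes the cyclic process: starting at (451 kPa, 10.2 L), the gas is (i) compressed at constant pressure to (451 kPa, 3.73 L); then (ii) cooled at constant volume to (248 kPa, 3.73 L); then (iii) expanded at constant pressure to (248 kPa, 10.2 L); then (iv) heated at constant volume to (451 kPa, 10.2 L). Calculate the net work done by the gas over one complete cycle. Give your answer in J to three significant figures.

Constant-volume legs do no work.
W(i) = (451)(3.73 − 10.2) = -2918 J; W(iii) = (248)(10.2 − 3.73) = 1605 J.
W_net = -2918 + 1605 = -1313 J (the counter-clockwise enclosed area).

W_net ≈ -1310 J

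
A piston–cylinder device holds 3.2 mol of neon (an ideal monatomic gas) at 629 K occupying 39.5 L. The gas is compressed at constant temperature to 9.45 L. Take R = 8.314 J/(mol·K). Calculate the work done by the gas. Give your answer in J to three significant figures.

Isothermal: W = nRT ln(V₂/V₁).
W = (3.2)(8.314)(629) × ln(9.45/39.5)
  = 16734 × -1.43
W_by_gas = -23935 J.

W ≈ -23900 J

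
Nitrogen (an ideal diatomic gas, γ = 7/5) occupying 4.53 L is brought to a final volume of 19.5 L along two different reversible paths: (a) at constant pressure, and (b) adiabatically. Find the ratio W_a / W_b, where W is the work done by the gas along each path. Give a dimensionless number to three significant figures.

Path (a) isobaric: W = P₁(V₂ − V₁) → W_a/(P₁V₁) = 3.305.
Path (b) adiabatic: W = P₁V₁(1 − (V₁/V₂)^(γ−1))/(γ−1) → W_b/(P₁V₁) = 1.106.
W_a / W_b = 3.305 / 1.106 = 2.989.

W_a / W_b ≈ 2.99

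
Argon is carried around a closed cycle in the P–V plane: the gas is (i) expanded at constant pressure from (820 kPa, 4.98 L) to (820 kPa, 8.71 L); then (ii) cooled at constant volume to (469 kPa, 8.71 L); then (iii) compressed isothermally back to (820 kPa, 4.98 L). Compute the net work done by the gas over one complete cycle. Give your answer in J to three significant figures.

Leg (i): W = PΔV = (820)(8.71 − 4.98) = 3059 J.
Leg (ii): W = 0.
Leg (iii): W = PᵢVᵢ ln(V_f/Vᵢ) = (4085) ln(4.98/8.71) = -2284 J.
W_net = 3059 − 2284 = 774.9 J.

W_net ≈ 775 J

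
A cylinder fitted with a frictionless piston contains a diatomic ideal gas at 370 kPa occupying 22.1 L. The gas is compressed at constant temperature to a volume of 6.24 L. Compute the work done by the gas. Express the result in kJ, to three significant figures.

Isothermal: W = nRT ln(V₂/V₁) = P₁V₁ ln(V₂/V₁).
P₁V₁ = (370 kPa)(22.1 L) = 8177 J.
W = 8177 × ln(6.24/22.1) = 8177 × -1.265
W_by_gas = -10341 J.

W ≈ -10.3 kJ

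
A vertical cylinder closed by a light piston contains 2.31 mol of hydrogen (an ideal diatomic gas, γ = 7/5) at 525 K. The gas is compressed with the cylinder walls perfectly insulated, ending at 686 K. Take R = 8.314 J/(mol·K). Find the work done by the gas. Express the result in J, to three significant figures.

W ≈ -7730 J

Adiabatic ⇒ Q = 0, so W_by = −ΔU = nCᵥ(T₁ − T₂).
Cᵥ = 5R/2 = 20.79 J/(mol·K).
W = (2.31)(20.79)(525 − 686) = -7730 J.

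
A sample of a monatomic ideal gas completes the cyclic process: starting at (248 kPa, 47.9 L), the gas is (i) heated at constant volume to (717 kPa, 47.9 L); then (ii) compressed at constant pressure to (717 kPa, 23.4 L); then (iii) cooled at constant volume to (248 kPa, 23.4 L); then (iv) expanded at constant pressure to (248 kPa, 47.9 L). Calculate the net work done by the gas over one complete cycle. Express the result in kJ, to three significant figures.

Constant-volume legs do no work.
W(ii) = (717)(23.4 − 47.9) = -17566 J; W(iv) = (248)(47.9 − 23.4) = 6076 J.
W_net = -17566 + 6076 = -11490 J (the counter-clockwise enclosed area).

W_net ≈ -11.5 kJ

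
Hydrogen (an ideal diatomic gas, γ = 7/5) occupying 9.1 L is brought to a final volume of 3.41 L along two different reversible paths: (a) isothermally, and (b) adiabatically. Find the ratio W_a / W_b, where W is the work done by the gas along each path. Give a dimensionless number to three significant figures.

W_a / W_b ≈ 0.817

Path (a) isothermal: W = P₁V₁ ln(V₂/V₁) → W_a/(P₁V₁) = -0.9816.
Path (b) adiabatic: W = P₁V₁(1 − (V₁/V₂)^(γ−1))/(γ−1) → W_b/(P₁V₁) = -1.202.
W_a / W_b = -0.9816 / -1.202 = 0.8165.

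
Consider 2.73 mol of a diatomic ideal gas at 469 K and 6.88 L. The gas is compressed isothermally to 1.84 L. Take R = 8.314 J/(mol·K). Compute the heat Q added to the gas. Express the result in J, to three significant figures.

Isothermal ⇒ ΔU = 0, so Q = W = nRT ln(V₂/V₁).
Q = (2.73)(8.314)(469) ln(1.84/6.88) = 10645 × -1.319 = -14039 J.

Q ≈ -14000 J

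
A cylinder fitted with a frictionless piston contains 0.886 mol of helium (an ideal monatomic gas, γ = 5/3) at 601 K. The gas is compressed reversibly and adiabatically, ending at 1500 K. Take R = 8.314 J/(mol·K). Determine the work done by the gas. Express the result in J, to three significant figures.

W ≈ -9930 J

Adiabatic ⇒ Q = 0, so W_by = −ΔU = nCᵥ(T₁ − T₂).
Cᵥ = 3R/2 = 12.47 J/(mol·K).
W = (0.886)(12.47)(601 − 1500) = -9933 J.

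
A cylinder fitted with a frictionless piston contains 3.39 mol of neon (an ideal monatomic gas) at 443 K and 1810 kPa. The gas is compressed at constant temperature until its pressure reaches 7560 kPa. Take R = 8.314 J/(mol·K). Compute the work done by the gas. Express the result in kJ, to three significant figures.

W ≈ -17.8 kJ

Isothermal process: W = nRT ln(V₂/V₁) = nRT ln(P₁/P₂).
W = (3.39)(8.314)(443) × ln(1810/7560)
  = 12486 × ln(0.2394) = 12486 × -1.43
W_by_gas = -17849 J.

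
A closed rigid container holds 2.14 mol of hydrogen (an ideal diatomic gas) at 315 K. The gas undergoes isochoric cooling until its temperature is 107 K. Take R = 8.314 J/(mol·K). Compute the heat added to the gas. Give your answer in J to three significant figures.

Q ≈ -9250 J

Constant volume ⇒ W = 0, so Q = ΔU = nCᵥΔT with Cᵥ = 5R/2 = 20.79 J/(mol·K).
ΔU = (2.14)(20.79)(107 − 315) = -9252 J.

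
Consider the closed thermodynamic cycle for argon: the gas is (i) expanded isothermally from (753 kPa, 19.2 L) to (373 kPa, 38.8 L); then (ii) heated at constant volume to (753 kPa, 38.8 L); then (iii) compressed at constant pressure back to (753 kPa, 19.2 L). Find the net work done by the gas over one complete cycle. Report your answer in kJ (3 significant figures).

W_net ≈ -4.59 kJ

Leg (i): W = PᵢVᵢ ln(V_f/Vᵢ) = (14458) ln(38.8/19.2) = 10171 J.
Leg (ii): W = 0.
Leg (iii): W = PΔV = (753)(19.2 − 38.8) = -14759 J.
W_net = 10171 − 14759 = -4588 J.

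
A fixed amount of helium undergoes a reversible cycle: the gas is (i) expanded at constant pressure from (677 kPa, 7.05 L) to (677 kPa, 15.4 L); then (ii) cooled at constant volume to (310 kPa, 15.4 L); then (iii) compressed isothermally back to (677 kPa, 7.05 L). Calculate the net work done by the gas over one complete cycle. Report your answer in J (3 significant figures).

Leg (i): W = PΔV = (677)(15.4 − 7.05) = 5653 J.
Leg (ii): W = 0.
Leg (iii): W = PᵢVᵢ ln(V_f/Vᵢ) = (4774) ln(7.05/15.4) = -3730 J.
W_net = 5653 − 3730 = 1923 J.

W_net ≈ 1920 J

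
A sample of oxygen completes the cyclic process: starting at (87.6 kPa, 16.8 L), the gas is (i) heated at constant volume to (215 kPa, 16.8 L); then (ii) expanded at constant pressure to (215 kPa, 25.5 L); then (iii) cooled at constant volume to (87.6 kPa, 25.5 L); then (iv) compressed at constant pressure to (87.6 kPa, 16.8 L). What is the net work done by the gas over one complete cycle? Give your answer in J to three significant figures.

W_net ≈ 1110 J

Constant-volume legs do no work.
W(ii) = (215)(25.5 − 16.8) = 1870 J; W(iv) = (87.6)(16.8 − 25.5) = -762.1 J.
W_net = 1870 − 762.1 = 1108 J (the clockwise enclosed area).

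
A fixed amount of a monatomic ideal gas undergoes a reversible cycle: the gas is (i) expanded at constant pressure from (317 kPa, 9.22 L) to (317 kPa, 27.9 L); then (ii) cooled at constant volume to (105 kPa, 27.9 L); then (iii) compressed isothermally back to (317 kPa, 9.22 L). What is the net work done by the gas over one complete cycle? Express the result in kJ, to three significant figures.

Leg (i): W = PΔV = (317)(27.9 − 9.22) = 5922 J.
Leg (ii): W = 0.
Leg (iii): W = PᵢVᵢ ln(V_f/Vᵢ) = (2930) ln(9.22/27.9) = -3244 J.
W_net = 5922 − 3244 = 2678 J.

W_net ≈ 2.68 kJ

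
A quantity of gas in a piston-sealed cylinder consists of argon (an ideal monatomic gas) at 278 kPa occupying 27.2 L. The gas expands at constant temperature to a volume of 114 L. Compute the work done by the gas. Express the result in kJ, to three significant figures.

W ≈ 10.8 kJ

Isothermal: W = nRT ln(V₂/V₁) = P₁V₁ ln(V₂/V₁).
P₁V₁ = (278 kPa)(27.2 L) = 7562 J.
W = 7562 × ln(114/27.2) = 7562 × 1.433
W_by_gas = 10836 J.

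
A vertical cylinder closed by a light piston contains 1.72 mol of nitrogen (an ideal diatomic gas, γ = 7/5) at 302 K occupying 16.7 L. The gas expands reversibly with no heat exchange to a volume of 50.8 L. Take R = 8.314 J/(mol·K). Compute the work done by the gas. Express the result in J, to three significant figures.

Adiabatic: TV^(γ−1) = const with γ = 7/5.
T₂ = T₁ (V₁/V₂)^(γ−1) = 302 × (16.7/50.8)^0.4 = 302 × 0.6408 = 193.5 K.
W_by = nCᵥ(T₁ − T₂) = (1.72)(20.79)(302 − 193.5) = 3878 J.

W ≈ 3880 J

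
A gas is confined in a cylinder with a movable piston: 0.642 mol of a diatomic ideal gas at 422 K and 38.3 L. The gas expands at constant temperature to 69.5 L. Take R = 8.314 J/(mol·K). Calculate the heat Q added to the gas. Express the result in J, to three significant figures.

Q ≈ 1340 J

Isothermal ⇒ ΔU = 0, so Q = W = nRT ln(V₂/V₁).
Q = (0.642)(8.314)(422) ln(69.5/38.3) = 2252 × 0.5959 = 1342 J.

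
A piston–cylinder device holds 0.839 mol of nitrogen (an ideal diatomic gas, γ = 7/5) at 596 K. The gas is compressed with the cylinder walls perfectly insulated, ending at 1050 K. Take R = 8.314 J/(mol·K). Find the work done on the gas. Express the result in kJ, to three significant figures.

W ≈ 7.92 kJ

Adiabatic ⇒ Q = 0, so W_by = −ΔU = nCᵥ(T₁ − T₂).
Cᵥ = 5R/2 = 20.79 J/(mol·K).
W = (0.839)(20.79)(596 − 1050) = -7917 J.
Work on gas = −W_by = 7917 J.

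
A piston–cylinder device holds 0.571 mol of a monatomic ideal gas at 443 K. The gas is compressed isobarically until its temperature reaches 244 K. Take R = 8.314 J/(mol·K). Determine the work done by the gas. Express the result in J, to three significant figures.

W ≈ -945 J

Isobaric: W = P ΔV = nR ΔT.
W = (0.571)(8.314)(244 − 443) = -944.7 J.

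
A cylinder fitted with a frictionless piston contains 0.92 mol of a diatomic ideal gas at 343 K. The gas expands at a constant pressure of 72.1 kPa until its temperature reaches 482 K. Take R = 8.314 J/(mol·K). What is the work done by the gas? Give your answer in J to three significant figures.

Isobaric: W = P ΔV = nR ΔT.
W = (0.92)(8.314)(482 − 343) = 1063 J.

W ≈ 1060 J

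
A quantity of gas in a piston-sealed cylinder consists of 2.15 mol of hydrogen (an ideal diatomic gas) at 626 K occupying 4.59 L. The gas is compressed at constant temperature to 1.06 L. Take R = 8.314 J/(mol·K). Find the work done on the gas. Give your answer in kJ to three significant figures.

W ≈ 16.4 kJ

Isothermal: W = nRT ln(V₂/V₁).
W = (2.15)(8.314)(626) × ln(1.06/4.59)
  = 11190 × -1.466
W_by_gas = -16400 J; work on gas = −W_by = 16400 J.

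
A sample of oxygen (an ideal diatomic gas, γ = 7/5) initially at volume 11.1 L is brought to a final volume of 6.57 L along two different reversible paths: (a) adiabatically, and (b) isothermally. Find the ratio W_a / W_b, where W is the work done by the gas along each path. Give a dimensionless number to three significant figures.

W_a / W_b ≈ 1.11

Path (a) adiabatic: W = P₁V₁(1 − (V₁/V₂)^(γ−1))/(γ−1) → W_a/(P₁V₁) = -0.5835.
Path (b) isothermal: W = P₁V₁ ln(V₂/V₁) → W_b/(P₁V₁) = -0.5244.
W_a / W_b = -0.5835 / -0.5244 = 1.113.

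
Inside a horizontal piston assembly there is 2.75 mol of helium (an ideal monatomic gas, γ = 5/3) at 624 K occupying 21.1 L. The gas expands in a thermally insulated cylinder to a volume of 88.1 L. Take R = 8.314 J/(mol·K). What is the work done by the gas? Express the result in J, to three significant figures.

W ≈ 13100 J

Adiabatic: TV^(γ−1) = const with γ = 5/3.
T₂ = T₁ (V₁/V₂)^(γ−1) = 624 × (21.1/88.1)^0.667 = 624 × 0.3857 = 240.7 K.
W_by = nCᵥ(T₁ − T₂) = (2.75)(12.47)(624 − 240.7) = 13147 J.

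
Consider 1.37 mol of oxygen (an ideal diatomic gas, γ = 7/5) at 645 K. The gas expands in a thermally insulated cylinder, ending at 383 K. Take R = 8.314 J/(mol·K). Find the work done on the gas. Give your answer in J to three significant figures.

Adiabatic ⇒ Q = 0, so W_by = −ΔU = nCᵥ(T₁ − T₂).
Cᵥ = 5R/2 = 20.79 J/(mol·K).
W = (1.37)(20.79)(645 − 383) = 7461 J.
Work on gas = −W_by = -7461 J.

W ≈ -7460 J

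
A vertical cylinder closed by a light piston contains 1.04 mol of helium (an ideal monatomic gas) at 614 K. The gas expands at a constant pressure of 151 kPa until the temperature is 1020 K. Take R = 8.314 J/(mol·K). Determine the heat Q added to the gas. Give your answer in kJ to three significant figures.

Isobaric: W = nRΔT = (1.04)(8.314)(406) = 3511 J.
ΔU = nCᵥΔT with Cᵥ = 3R/2: ΔU = (1.04)(12.47)(406) = 5266 J.
Q = ΔU + W = 5266 + 3511 = 8776 J.

Q ≈ 8.78 kJ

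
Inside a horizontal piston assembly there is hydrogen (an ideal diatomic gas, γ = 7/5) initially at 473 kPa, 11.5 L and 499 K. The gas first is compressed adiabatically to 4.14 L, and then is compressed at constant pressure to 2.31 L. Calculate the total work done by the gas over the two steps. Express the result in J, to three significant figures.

Step 1 (adiabatic): W = (P₁V₁ − P₂V₂)/(γ−1) = (5440 − 8185)/0.4 = -6865 J.
After step 1: P = 1977 kPa, V = 4.14 L, T = 750.9 K.
Step 2 (isobaric): W = PΔV = (1977 kPa)(2.31 − 4.14 L) = -3618 J.
W_total = -6865 − 3618 = -10483 J.

W_total ≈ -10500 J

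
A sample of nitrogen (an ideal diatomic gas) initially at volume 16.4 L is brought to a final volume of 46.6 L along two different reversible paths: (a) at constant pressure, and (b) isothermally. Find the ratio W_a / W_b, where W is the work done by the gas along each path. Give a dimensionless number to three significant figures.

W_a / W_b ≈ 1.76

Path (a) isobaric: W = P₁(V₂ − V₁) → W_a/(P₁V₁) = 1.841.
Path (b) isothermal: W = P₁V₁ ln(V₂/V₁) → W_b/(P₁V₁) = 1.044.
W_a / W_b = 1.841 / 1.044 = 1.763.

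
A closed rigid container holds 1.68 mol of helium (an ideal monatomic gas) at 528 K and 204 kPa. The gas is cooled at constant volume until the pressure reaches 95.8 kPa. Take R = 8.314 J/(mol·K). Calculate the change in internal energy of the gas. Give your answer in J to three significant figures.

ΔU ≈ -5870 J

Constant volume ⇒ W = 0, so Q = ΔU = nCᵥΔT with Cᵥ = 3R/2 = 12.47 J/(mol·K).
At constant V, T₂/T₁ = P₂/P₁ ⇒ ΔT = T₁(P₂/P₁ − 1) = 528·(95.8/204 − 1) = -280 K.
ΔU = (1.68)(12.47)(-280) = -5867 J.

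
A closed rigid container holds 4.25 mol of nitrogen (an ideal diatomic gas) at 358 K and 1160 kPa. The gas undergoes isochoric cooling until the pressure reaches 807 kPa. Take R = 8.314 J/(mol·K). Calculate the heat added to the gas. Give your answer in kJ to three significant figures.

Constant volume ⇒ W = 0, so Q = ΔU = nCᵥΔT with Cᵥ = 5R/2 = 20.79 J/(mol·K).
At constant V, T₂/T₁ = P₂/P₁ ⇒ ΔT = T₁(P₂/P₁ − 1) = 358·(807/1160 − 1) = -108.9 K.
ΔU = (4.25)(20.79)(-108.9) = -9624 J.

Q ≈ -9.62 kJ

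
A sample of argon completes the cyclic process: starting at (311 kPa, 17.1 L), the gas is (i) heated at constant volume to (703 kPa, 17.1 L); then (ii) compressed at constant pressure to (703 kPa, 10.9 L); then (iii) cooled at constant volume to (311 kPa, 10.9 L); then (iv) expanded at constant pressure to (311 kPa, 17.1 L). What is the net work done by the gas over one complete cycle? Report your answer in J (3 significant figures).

W_net ≈ -2430 J

Constant-volume legs do no work.
W(ii) = (703)(10.9 − 17.1) = -4359 J; W(iv) = (311)(17.1 − 10.9) = 1928 J.
W_net = -4359 + 1928 = -2430 J (the counter-clockwise enclosed area).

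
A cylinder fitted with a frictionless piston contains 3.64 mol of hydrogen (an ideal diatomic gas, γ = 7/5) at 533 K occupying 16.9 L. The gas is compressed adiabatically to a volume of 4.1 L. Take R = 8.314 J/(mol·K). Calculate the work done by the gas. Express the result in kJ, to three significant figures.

Adiabatic: TV^(γ−1) = const with γ = 7/5.
T₂ = T₁ (V₁/V₂)^(γ−1) = 533 × (16.9/4.1)^0.4 = 533 × 1.762 = 939.2 K.
W_by = nCᵥ(T₁ − T₂) = (3.64)(20.79)(533 − 939.2) = -30734 J.

W ≈ -30.7 kJ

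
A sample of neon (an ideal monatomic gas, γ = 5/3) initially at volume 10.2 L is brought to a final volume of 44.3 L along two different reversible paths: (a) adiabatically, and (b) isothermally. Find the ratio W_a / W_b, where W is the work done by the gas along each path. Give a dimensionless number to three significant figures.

Path (a) adiabatic: W = P₁V₁(1 − (V₁/V₂)^(γ−1))/(γ−1) → W_a/(P₁V₁) = 0.9365.
Path (b) isothermal: W = P₁V₁ ln(V₂/V₁) → W_b/(P₁V₁) = 1.469.
W_a / W_b = 0.9365 / 1.469 = 0.6377.

W_a / W_b ≈ 0.638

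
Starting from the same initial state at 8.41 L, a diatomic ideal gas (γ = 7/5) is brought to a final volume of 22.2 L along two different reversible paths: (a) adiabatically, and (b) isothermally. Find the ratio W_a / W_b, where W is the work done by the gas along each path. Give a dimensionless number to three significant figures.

Path (a) adiabatic: W = P₁V₁(1 − (V₁/V₂)^(γ−1))/(γ−1) → W_a/(P₁V₁) = 0.8044.
Path (b) isothermal: W = P₁V₁ ln(V₂/V₁) → W_b/(P₁V₁) = 0.9707.
W_a / W_b = 0.8044 / 0.9707 = 0.8287.

W_a / W_b ≈ 0.829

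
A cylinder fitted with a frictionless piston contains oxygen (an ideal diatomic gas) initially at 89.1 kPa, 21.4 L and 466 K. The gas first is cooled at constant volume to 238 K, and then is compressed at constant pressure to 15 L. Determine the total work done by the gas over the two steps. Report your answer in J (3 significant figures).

Step 1 (isochoric): W = 0 (constant volume).
After step 1: P = 45.51 kPa (V unchanged).
Step 2 (isobaric): W = PΔV = (45.51 kPa)(15 − 21.4 L) = -291.2 J.
W_total = 0 − 291.2 = -291.2 J.

W_total ≈ -291 J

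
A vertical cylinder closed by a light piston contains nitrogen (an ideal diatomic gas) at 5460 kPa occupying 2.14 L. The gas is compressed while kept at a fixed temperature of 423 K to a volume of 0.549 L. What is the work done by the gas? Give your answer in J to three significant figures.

W ≈ -15900 J

Isothermal: W = nRT ln(V₂/V₁) = P₁V₁ ln(V₂/V₁).
P₁V₁ = (5460 kPa)(2.14 L) = 11684 J.
W = 11684 × ln(0.549/2.14) = 11684 × -1.36
W_by_gas = -15896 J.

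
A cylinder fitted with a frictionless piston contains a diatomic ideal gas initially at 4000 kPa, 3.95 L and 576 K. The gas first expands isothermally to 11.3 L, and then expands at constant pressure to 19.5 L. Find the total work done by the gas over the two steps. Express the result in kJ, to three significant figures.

W_total ≈ 28.1 kJ

Step 1 (isothermal): W = P₁V₁ ln(V₂/V₁) = (15800) ln(11.3/3.95) = 16607 J.
After step 1: P = 1398 kPa, V = 11.3 L, T = 576 K.
Step 2 (isobaric): W = PΔV = (1398 kPa)(19.5 − 11.3 L) = 11465 J.
W_total = 16607 + 11465 = 28073 J.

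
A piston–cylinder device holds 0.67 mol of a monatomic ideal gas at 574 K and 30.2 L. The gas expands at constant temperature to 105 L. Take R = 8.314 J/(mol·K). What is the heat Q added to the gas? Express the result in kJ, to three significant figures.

Q ≈ 3.98 kJ

Isothermal ⇒ ΔU = 0, so Q = W = nRT ln(V₂/V₁).
Q = (0.67)(8.314)(574) ln(105/30.2) = 3197 × 1.246 = 3984 J.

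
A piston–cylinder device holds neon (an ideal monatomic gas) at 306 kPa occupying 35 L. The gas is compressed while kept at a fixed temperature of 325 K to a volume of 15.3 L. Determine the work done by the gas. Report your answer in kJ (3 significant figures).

W ≈ -8.86 kJ

Isothermal: W = nRT ln(V₂/V₁) = P₁V₁ ln(V₂/V₁).
P₁V₁ = (306 kPa)(35 L) = 10710 J.
W = 10710 × ln(15.3/35) = 10710 × -0.8275
W_by_gas = -8862 J.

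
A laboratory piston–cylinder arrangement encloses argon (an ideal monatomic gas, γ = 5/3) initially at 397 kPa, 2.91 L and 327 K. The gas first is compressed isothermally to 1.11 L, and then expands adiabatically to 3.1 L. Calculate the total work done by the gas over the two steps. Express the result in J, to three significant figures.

W_total ≈ -254 J

Step 1 (isothermal): W = P₁V₁ ln(V₂/V₁) = (1155) ln(1.11/2.91) = -1113 J.
After step 1: P = 1041 kPa, V = 1.11 L, T = 327 K.
Step 2 (adiabatic): W = (P₁V₁ − P₂V₂)/(γ−1) = (1155 − 582.5)/0.667 = 859.1 J.
W_total = -1113 + 859.1 = -254.3 J.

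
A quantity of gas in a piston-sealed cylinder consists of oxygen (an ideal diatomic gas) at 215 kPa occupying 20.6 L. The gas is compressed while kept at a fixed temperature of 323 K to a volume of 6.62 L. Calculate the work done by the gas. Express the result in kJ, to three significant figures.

Isothermal: W = nRT ln(V₂/V₁) = P₁V₁ ln(V₂/V₁).
P₁V₁ = (215 kPa)(20.6 L) = 4429 J.
W = 4429 × ln(6.62/20.6) = 4429 × -1.135
W_by_gas = -5028 J.

W ≈ -5.03 kJ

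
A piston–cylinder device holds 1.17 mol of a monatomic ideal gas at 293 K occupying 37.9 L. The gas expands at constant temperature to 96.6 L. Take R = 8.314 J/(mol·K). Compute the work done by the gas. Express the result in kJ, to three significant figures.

Isothermal: W = nRT ln(V₂/V₁).
W = (1.17)(8.314)(293) × ln(96.6/37.9)
  = 2850 × 0.9356
W_by_gas = 2667 J.

W ≈ 2.67 kJ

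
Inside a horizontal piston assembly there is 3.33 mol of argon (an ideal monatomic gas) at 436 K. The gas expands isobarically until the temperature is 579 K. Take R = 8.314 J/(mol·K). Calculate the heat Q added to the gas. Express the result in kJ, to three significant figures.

Isobaric: W = nRΔT = (3.33)(8.314)(143) = 3959 J.
ΔU = nCᵥΔT with Cᵥ = 3R/2: ΔU = (3.33)(12.47)(143) = 5939 J.
Q = ΔU + W = 5939 + 3959 = 9898 J.

Q ≈ 9.90 kJ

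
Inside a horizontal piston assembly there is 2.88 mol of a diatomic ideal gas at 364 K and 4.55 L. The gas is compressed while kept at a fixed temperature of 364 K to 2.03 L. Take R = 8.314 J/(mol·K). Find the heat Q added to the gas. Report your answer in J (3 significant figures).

Isothermal ⇒ ΔU = 0, so Q = W = nRT ln(V₂/V₁).
Q = (2.88)(8.314)(364) ln(2.03/4.55) = 8716 × -0.8071 = -7034 J.

Q ≈ -7030 J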